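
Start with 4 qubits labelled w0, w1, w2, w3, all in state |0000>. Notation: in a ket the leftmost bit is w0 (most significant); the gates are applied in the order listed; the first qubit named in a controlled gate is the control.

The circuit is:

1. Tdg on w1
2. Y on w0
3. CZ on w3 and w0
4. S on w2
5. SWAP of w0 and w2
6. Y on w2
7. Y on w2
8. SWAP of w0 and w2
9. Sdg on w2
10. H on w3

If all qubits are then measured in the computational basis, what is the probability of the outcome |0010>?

Outcome |0010> occurs with probability 0. Key observation: the block from step 4 through step 9 cancels to the identity and can be dropped.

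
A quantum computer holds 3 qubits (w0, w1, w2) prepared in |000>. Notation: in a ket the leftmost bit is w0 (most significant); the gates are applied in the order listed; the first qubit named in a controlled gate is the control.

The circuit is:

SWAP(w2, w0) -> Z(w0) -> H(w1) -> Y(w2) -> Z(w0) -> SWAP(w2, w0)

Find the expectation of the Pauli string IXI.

The observable IXI averages to 1.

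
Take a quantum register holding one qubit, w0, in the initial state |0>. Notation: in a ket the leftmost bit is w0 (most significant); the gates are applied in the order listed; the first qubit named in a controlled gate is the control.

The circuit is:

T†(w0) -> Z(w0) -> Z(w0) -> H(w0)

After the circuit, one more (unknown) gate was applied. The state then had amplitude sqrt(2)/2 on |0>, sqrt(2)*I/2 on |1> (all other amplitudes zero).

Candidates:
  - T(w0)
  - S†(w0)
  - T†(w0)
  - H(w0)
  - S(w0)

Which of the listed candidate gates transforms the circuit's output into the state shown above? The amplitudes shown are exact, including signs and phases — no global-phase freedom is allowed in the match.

It was S(w0) that produced the state shown.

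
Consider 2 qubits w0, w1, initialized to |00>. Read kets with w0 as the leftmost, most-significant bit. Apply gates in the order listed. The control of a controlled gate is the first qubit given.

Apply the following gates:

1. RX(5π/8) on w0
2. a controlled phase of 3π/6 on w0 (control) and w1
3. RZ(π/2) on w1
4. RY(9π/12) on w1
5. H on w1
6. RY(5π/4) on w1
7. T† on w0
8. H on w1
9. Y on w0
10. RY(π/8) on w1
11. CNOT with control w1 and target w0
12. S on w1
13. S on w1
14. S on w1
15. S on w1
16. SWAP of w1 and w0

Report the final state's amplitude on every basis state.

The final amplitudes are 2*I*sqrt(1/2 - sqrt(2)/4)*sqrt(sqrt(2)/4 + 1/2)*sin(pi/16)*sin(5*pi/16) + sqrt(2)*I*sin(5*pi/16)*cos(pi/16)/2 on |00>, 2*I*sqrt(1/2 - sqrt(2)/4)*sqrt(sqrt(2)/4 + 1/2)*exp(-I*pi/4)*sin(pi/16)*cos(5*pi/16) + sqrt(2)*I*exp(-I*pi/4)*cos(pi/16)*cos(5*pi/16)/2 on |01>, -2*I*sqrt(1/2 - sqrt(2)/4)*sqrt(sqrt(2)/4 + 1/2)*exp(-I*pi/4)*cos(pi/16)*cos(5*pi/16) + sqrt(2)*I*exp(-I*pi/4)*sin(pi/16)*cos(5*pi/16)/2 on |10>, -2*I*sqrt(1/2 - sqrt(2)/4)*sqrt(sqrt(2)/4 + 1/2)*sin(5*pi/16)*cos(pi/16) + sqrt(2)*I*sin(pi/16)*sin(5*pi/16)/2 on |11>. Key observation: the block from step 12 through step 15 cancels to the identity and can be dropped.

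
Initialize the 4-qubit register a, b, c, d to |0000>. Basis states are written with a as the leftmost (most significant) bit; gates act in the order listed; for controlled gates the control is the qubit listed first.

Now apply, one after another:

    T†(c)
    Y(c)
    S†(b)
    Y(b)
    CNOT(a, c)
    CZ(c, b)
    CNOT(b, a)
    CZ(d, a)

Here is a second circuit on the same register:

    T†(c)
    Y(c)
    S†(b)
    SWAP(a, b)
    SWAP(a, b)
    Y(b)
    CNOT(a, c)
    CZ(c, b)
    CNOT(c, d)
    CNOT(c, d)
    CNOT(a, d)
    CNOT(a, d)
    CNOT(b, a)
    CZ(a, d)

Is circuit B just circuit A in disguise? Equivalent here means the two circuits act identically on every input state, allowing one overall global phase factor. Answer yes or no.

Yes — the two circuits implement the same unitary up to a global phase.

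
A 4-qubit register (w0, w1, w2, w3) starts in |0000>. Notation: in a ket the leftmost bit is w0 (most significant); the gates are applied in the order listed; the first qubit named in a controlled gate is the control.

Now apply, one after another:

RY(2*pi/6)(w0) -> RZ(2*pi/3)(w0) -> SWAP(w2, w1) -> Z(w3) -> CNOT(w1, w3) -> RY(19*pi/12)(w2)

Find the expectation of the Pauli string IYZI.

In the final state, IYZI has expectation 0.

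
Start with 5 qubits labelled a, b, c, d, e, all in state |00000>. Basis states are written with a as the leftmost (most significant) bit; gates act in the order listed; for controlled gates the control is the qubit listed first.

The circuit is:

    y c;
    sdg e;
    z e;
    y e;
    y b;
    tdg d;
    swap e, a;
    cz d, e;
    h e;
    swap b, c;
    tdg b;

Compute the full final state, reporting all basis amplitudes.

After the circuit, the state carries amplitude -sqrt(2)*exp(I*pi/4)/2 on |11100>, -sqrt(2)*exp(I*pi/4)/2 on |11101>, and 0 on every other basis state.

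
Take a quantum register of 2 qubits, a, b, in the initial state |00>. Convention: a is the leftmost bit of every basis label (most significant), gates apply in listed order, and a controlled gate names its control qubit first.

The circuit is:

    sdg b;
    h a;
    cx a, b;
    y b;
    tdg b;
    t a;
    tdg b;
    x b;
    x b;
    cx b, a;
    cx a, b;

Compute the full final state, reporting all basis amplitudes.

The resulting statevector has amplitude 0 on |00>, 0 on |01>, sqrt(2)/2 on |10>, -sqrt(2)*exp(3*I*pi/4)/2 on |11>.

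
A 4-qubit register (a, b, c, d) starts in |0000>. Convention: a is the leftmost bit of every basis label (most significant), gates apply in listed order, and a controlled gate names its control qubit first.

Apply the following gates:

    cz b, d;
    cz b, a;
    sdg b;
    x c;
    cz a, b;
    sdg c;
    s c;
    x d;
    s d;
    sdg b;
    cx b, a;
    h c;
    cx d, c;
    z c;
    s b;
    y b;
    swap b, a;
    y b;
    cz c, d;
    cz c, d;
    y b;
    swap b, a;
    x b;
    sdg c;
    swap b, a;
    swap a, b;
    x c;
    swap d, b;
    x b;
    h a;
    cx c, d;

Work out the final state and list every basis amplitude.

After the circuit, the state carries amplitude -I/2 on |0000>, 1/2 on |0011>, -I/2 on |1000>, 1/2 on |1011>, and 0 on every other basis state. Key observation: gates 17-22 undo each other exactly, leaving only the rest of the circuit to track.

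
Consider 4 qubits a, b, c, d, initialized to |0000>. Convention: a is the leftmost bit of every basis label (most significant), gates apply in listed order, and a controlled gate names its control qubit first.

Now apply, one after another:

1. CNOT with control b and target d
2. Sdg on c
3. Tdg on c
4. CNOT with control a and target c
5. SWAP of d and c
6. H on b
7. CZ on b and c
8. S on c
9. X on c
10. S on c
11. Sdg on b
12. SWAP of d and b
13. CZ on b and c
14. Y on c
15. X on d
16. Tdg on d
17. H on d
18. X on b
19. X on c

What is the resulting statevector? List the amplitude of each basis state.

After the circuit, the state carries amplitude -I/2 - exp(3*I*pi/4)/2 on |0110>, -I/2 + exp(3*I*pi/4)/2 on |0111>, and 0 on every other basis state.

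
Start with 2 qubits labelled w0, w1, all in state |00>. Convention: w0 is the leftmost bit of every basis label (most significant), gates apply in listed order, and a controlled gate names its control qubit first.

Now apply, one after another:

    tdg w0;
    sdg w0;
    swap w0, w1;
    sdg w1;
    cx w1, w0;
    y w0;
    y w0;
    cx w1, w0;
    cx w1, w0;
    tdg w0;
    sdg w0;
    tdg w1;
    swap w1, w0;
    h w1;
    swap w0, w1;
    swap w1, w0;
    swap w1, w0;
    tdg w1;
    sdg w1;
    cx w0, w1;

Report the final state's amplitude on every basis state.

The final amplitudes are sqrt(2)/2 on |00>, 0 on |01>, 0 on |10>, sqrt(2)/2 on |11>. Key observation: steps 5-8 multiply out to the identity, so the circuit reduces to the remaining gates.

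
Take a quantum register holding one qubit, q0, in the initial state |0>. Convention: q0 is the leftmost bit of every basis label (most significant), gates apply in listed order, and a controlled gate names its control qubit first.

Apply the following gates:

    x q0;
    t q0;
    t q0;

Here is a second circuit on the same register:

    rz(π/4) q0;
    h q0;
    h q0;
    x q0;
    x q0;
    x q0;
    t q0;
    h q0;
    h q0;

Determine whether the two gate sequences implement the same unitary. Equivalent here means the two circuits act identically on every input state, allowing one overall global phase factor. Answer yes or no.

No: there is an input state on which the two circuits produce genuinely different outputs (not merely differing by a phase).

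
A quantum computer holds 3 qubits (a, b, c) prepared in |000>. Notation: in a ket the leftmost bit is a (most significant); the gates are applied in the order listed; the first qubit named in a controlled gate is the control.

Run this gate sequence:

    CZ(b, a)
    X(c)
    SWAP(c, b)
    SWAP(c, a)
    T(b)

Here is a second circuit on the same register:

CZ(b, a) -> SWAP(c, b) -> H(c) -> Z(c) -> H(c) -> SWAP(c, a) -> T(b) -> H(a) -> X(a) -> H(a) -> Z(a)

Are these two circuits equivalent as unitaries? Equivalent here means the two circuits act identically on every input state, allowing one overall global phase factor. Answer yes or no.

No: there is an input state on which the two circuits produce genuinely different outputs (not merely differing by a phase).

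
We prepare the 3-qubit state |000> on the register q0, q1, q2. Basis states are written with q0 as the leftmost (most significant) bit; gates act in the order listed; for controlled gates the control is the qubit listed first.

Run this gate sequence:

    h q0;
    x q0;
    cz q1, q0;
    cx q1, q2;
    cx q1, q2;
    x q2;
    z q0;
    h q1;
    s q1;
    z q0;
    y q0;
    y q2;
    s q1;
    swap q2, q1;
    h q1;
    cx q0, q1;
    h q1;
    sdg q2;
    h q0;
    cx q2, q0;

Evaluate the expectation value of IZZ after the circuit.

The expectation value of IZZ is 0.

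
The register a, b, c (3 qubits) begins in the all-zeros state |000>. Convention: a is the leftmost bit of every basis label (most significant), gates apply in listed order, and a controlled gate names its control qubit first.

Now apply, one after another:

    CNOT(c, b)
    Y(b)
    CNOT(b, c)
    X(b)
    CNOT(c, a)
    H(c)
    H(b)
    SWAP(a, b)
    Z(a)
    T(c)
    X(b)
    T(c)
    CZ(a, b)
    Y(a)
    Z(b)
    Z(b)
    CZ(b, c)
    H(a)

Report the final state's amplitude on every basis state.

The resulting statevector has amplitude -sqrt(2)/2 on |000>, sqrt(2)*I/2 on |001>, and 0 on every other basis state.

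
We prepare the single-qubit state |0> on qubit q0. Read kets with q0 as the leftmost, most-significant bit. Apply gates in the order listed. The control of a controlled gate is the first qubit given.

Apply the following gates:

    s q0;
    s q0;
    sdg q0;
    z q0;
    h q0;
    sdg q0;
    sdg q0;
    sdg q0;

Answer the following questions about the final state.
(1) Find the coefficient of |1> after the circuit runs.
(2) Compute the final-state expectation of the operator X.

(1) |1> carries amplitude sqrt(2)*I/2 in the final state.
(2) The expectation value of X is 0.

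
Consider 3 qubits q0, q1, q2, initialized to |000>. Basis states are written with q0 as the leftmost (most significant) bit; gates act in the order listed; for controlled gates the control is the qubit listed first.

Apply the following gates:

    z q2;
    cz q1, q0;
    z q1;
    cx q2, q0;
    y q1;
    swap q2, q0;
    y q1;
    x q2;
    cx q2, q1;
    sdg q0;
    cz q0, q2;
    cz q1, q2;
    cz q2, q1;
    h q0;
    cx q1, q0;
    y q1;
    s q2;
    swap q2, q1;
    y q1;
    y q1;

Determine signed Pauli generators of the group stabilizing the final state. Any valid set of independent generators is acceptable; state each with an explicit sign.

One valid set of independent stabilizer generators is +XII, -IZI, +IIZ (any independent generating set of the same group is equally correct).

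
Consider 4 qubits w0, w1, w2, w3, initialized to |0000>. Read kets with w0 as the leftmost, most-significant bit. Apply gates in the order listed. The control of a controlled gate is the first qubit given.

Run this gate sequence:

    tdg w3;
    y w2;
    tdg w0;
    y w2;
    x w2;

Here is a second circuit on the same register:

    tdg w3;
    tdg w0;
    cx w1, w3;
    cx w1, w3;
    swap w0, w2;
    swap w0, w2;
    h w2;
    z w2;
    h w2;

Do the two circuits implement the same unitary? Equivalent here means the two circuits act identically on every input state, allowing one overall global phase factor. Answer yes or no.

Yes: on every input state the two circuits agree up to one overall phase factor.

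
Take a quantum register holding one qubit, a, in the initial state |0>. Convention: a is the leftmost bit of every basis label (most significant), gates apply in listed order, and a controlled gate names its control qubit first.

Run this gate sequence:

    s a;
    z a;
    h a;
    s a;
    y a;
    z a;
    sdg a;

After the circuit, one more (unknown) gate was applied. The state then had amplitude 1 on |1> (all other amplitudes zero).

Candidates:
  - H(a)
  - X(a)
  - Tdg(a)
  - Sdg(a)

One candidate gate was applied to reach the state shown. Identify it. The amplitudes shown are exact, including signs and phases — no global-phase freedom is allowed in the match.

The applied gate was H(a).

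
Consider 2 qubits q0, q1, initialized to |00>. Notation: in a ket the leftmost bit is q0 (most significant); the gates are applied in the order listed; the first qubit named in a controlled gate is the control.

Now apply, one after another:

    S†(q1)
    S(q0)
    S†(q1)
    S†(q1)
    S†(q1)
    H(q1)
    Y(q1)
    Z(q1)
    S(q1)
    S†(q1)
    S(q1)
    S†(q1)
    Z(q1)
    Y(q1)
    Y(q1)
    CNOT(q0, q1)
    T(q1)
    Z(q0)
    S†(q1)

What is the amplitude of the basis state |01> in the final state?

The final state's coefficient on |01> equals sqrt(2)*exp(I*pi/4)/2. Key observation: gates 7-14 undo each other exactly, leaving only the rest of the circuit to track.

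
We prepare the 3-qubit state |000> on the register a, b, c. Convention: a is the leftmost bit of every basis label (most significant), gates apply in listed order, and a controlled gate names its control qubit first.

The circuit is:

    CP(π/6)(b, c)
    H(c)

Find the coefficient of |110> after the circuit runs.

The final state's coefficient on |110> equals 0.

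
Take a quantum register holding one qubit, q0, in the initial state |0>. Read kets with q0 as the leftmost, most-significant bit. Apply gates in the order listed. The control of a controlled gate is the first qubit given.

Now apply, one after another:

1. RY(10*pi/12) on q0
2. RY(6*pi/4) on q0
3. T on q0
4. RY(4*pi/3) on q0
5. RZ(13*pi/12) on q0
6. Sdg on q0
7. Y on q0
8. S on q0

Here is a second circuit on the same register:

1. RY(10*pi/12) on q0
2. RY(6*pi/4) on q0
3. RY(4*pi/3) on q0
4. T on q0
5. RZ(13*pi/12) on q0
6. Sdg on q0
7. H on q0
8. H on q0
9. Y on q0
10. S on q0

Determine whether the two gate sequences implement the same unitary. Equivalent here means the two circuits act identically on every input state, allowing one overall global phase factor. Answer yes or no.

No — the two circuits implement different unitaries, even allowing a global phase.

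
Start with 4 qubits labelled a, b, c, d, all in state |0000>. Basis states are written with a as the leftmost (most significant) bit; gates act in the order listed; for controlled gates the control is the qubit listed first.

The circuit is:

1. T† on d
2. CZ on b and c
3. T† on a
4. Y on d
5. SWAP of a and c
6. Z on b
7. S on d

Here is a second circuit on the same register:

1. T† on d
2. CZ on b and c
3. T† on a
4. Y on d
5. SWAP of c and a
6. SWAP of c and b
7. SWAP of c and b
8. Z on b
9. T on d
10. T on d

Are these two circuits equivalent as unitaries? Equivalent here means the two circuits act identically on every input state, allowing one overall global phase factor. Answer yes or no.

Yes, they are equivalent — the unitaries differ by at most a global phase.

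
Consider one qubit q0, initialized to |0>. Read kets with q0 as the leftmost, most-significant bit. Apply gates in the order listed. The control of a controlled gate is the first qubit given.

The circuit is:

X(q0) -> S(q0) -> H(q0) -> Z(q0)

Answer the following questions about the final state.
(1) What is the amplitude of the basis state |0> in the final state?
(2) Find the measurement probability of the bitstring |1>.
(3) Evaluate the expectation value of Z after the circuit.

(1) The amplitude on |0> is sqrt(2)*I/2.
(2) Outcome |1> occurs with probability 1/2.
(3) In the final state, Z has expectation 0.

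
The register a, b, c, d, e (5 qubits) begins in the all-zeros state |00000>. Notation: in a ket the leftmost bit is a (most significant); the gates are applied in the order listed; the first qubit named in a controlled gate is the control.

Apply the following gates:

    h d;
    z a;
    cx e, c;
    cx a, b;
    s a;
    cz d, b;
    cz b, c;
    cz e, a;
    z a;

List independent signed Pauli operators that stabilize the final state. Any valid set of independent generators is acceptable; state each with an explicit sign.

The stabilizer group can be generated by +IIIXI, +ZIIII, +IZIII, +IIZII, +IIIIZ, among other valid generating sets.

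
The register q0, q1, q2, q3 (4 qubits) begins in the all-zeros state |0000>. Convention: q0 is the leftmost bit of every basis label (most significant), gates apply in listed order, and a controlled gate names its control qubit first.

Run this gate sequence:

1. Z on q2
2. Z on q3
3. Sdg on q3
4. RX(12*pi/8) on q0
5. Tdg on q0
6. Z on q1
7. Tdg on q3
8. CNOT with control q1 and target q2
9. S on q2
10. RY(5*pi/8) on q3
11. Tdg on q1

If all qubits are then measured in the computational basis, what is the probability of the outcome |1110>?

A full measurement returns |1110> with probability 0.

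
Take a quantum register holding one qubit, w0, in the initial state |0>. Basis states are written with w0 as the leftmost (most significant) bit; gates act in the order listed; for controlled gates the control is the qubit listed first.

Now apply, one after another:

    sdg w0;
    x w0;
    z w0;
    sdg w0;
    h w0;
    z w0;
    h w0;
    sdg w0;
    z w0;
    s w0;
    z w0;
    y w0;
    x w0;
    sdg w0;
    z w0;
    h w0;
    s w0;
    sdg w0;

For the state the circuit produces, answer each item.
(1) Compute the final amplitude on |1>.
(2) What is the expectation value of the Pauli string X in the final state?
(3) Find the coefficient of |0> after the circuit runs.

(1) The final state's coefficient on |1> equals -sqrt(2)/2.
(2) In the final state, X has expectation 1.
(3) |0> carries amplitude -sqrt(2)/2 in the final state.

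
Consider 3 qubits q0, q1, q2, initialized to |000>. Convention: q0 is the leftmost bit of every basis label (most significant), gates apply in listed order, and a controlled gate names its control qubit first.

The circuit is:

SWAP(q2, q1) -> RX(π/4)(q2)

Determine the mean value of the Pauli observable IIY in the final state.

The observable IIY averages to -sqrt(2)/2.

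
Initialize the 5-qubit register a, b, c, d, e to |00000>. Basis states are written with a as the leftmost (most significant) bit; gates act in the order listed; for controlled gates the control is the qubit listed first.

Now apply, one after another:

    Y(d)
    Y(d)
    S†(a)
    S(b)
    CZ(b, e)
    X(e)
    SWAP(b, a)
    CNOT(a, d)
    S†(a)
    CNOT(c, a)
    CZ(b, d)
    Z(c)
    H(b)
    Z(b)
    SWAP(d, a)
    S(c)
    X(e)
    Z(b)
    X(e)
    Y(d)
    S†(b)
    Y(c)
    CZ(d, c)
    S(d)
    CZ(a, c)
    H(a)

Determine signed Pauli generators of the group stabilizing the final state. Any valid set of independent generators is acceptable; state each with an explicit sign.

One valid set of independent stabilizer generators is +XIIII, -IYIII, -IIZII, -IIIZI, -IIIIZ (any independent generating set of the same group is equally correct).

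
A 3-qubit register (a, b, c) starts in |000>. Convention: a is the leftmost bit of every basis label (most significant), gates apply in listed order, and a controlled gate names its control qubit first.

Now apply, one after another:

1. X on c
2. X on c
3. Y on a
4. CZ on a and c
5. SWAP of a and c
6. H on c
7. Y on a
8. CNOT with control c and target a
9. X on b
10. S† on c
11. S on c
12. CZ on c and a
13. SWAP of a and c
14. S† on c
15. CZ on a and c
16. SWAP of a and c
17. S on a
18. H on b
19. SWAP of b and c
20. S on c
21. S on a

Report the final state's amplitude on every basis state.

After the circuit, the state carries amplitude 0 on |000>, 0 on |001>, 1/2 on |010>, -I/2 on |011>, -I/2 on |100>, -1/2 on |101>, 0 on |110>, 0 on |111>. Key observation: gates 1-2 undo each other exactly, leaving only the rest of the circuit to track.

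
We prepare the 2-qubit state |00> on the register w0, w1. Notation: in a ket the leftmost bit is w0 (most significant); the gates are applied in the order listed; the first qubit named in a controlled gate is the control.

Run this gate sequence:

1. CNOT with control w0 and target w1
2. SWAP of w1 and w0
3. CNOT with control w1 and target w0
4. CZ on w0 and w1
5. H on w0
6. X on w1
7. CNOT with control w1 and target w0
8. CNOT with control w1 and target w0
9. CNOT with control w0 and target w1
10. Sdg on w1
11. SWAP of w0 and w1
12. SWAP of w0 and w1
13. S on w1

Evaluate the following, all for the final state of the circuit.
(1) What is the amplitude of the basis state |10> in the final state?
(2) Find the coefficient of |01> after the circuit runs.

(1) The final state's coefficient on |10> equals sqrt(2)/2. Key observation: gates 10-13 undo each other exactly, leaving only the rest of the circuit to track.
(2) |01> carries amplitude sqrt(2)/2 in the final state.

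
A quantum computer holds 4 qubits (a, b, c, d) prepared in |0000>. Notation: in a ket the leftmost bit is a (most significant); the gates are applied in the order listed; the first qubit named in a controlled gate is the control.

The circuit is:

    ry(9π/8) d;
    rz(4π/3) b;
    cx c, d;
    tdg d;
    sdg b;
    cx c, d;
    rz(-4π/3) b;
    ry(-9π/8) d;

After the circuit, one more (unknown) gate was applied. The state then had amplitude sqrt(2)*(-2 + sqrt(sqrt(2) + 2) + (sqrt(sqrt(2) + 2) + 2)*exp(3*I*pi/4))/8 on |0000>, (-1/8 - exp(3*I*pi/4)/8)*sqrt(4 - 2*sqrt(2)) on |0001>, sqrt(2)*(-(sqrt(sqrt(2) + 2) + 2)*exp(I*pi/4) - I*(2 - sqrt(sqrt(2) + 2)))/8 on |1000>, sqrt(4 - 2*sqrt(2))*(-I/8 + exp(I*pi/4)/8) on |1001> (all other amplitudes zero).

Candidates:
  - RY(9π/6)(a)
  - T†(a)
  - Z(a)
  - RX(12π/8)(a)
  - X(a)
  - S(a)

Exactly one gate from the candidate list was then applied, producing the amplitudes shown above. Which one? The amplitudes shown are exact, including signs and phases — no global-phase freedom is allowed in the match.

The applied gate was RX(12π/8)(a).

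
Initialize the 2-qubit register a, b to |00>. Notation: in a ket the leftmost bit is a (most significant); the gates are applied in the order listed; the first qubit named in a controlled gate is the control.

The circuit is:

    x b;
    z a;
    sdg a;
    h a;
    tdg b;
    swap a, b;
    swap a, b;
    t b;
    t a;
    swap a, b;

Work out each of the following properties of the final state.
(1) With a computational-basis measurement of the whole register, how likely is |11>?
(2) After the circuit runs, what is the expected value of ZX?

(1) The probability of measuring |11> is 1/2. Key observation: the block from step 5 through step 8 cancels to the identity and can be dropped.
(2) The observable ZX averages to -sqrt(2)/2.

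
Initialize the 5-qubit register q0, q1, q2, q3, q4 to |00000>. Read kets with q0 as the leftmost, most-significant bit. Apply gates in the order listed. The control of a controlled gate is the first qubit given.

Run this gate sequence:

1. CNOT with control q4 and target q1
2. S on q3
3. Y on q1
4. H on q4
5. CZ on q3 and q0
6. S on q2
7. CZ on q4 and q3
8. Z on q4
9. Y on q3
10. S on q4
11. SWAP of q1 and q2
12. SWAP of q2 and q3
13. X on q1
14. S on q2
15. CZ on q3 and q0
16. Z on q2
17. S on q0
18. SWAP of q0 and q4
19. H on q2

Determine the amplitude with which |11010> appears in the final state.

|11010> carries amplitude 1/2 in the final state.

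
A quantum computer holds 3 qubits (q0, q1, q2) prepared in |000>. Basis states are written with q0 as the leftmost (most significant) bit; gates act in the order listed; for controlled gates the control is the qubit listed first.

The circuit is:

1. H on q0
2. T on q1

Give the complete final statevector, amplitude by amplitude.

The final amplitudes are sqrt(2)/2 on |000>, sqrt(2)/2 on |100>, and 0 on every other basis state.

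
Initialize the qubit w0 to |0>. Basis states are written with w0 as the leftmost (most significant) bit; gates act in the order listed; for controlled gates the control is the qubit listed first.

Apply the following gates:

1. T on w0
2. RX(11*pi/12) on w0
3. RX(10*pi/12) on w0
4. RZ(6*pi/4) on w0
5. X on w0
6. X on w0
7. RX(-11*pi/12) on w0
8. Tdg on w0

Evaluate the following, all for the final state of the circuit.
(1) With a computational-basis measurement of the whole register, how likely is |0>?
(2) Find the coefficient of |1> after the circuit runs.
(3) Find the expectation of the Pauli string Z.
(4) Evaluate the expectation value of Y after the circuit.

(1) Outcome |0> occurs with probability 3/8 - sqrt(3)/8.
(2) The final state's coefficient on |1> equals (1 - I)*(-2*sqrt(3) + sqrt(2)*I + sqrt(6)*I)/8.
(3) In the final state, Z has expectation -sqrt(3)/4 - 1/4.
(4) The observable Y averages to -1/2 - sqrt(2)/8 + sqrt(6)/8.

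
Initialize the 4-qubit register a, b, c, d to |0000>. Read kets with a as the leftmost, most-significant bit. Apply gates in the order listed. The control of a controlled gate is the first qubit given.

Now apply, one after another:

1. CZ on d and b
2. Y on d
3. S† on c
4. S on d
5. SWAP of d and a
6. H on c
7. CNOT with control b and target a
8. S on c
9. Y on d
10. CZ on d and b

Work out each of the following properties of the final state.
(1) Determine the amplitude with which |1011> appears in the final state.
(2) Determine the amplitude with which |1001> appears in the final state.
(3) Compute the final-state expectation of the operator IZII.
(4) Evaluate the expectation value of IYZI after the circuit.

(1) The amplitude on |1011> is sqrt(2)/2.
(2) The amplitude on |1001> is -sqrt(2)*I/2.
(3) The observable IZII averages to 1.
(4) In the final state, IYZI has expectation 0.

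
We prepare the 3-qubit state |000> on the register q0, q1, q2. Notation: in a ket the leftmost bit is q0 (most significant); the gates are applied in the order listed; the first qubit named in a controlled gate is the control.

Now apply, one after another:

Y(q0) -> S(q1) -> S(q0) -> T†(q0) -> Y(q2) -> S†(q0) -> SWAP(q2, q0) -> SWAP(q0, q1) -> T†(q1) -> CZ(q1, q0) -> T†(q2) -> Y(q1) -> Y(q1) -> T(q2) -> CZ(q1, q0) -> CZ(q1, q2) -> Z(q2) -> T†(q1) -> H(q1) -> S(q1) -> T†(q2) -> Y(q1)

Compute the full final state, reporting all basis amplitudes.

The resulting statevector has amplitude -sqrt(2)/2 on |001>, sqrt(2)*I/2 on |011>, and 0 on every other basis state. Key observation: the block from step 10 through step 15 cancels to the identity and can be dropped.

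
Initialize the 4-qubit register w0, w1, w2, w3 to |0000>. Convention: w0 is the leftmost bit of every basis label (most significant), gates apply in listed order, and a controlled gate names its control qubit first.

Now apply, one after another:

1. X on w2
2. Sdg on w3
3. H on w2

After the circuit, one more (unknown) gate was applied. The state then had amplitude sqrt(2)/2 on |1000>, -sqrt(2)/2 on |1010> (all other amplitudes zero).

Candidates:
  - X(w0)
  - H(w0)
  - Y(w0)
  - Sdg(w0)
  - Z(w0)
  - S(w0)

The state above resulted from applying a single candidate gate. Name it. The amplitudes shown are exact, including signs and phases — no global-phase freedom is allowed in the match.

It was X(w0) that produced the state shown.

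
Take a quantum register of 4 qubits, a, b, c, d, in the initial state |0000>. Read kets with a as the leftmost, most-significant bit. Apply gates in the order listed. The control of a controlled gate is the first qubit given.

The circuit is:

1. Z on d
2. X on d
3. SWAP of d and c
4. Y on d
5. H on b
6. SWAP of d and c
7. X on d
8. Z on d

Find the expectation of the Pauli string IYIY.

The expectation value of IYIY is 0.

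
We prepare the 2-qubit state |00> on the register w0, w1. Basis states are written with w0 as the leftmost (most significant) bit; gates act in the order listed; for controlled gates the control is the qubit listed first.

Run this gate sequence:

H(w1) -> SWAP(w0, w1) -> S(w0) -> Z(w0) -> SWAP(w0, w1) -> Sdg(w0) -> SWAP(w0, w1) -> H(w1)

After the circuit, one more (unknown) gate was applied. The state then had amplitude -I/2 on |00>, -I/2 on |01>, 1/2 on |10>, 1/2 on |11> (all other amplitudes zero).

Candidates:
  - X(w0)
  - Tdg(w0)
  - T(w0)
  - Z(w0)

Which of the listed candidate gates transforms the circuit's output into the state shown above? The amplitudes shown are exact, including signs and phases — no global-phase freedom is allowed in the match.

It was X(w0) that produced the state shown.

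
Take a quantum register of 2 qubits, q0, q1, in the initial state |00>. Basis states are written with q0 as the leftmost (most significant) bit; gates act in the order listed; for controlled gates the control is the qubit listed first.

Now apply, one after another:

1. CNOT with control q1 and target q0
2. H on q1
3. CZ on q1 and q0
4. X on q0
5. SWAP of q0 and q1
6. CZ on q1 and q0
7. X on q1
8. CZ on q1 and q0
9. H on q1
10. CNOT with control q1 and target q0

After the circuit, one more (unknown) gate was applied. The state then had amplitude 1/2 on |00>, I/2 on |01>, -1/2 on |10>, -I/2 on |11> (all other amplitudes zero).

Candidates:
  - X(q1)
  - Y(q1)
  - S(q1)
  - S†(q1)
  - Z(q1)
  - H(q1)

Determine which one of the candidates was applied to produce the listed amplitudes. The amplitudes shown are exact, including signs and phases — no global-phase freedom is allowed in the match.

The applied gate was S†(q1).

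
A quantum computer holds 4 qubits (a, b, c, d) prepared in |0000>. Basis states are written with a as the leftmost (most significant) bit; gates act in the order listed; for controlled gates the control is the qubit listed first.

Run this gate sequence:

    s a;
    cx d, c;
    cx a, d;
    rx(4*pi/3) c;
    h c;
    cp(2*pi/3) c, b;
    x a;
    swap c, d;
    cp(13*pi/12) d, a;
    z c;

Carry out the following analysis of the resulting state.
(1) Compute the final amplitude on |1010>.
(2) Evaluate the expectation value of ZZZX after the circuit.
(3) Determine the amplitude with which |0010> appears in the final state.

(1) The amplitude on |1010> is 0.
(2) The expectation value of ZZZX is -sqrt(6)/4 + sqrt(2)/4.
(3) The final state's coefficient on |0010> equals 0.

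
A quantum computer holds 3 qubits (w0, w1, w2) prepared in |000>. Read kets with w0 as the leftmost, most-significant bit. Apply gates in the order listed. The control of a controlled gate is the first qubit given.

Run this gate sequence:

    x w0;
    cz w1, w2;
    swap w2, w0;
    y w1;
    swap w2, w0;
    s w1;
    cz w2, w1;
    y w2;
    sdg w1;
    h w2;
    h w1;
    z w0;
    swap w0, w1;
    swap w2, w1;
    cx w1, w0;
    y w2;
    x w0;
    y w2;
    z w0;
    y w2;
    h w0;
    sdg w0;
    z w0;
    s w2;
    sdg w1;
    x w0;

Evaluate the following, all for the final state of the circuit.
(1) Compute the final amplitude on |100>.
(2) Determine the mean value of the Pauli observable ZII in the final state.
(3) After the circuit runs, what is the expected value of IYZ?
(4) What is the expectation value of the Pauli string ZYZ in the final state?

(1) The amplitude on |100> is sqrt(2)*I/2.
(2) The expectation value of ZII is -1.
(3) The observable IYZ averages to -1.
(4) The observable ZYZ averages to 1.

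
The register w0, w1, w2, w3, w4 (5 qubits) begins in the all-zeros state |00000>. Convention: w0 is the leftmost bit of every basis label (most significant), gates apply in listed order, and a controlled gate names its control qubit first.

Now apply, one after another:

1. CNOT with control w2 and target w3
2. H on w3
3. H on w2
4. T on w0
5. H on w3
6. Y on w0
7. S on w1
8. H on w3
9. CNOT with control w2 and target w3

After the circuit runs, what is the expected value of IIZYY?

In the final state, IIZYY has expectation 0.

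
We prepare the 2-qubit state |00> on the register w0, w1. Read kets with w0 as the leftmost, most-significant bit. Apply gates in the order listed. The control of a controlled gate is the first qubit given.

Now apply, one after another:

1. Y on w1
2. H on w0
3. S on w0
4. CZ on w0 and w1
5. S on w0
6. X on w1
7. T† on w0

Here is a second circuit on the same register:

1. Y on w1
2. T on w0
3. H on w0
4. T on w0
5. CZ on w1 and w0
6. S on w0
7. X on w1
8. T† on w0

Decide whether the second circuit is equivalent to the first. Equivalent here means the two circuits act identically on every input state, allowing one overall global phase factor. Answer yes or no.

No, they are not equivalent — no single phase factor reconciles the two unitaries.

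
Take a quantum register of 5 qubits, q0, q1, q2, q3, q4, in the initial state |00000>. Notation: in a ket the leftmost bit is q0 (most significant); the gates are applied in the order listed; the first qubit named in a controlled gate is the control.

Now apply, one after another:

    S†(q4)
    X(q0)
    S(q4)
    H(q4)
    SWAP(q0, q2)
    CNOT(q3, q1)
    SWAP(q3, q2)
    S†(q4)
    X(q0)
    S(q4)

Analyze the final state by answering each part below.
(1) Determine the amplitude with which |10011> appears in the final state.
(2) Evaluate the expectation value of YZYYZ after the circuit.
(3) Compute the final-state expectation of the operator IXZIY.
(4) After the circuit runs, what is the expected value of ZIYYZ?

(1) The amplitude on |10011> is sqrt(2)/2.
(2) The observable YZYYZ averages to 0.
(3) The expectation value of IXZIY is 0.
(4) The expectation value of ZIYYZ is 0.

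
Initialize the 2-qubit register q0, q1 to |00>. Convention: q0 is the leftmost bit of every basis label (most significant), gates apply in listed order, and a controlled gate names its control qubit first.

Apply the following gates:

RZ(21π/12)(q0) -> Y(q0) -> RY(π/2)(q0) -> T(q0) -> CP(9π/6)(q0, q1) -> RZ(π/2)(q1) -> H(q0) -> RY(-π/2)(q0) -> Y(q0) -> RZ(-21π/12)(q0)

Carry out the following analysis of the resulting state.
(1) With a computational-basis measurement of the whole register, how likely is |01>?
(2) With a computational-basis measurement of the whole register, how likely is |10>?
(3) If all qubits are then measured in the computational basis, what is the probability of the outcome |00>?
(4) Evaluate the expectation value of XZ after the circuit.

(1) The probability of measuring |01> is 0.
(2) Outcome |10> occurs with probability 1/2.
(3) The probability of measuring |00> is 1/2.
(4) The observable XZ averages to -1.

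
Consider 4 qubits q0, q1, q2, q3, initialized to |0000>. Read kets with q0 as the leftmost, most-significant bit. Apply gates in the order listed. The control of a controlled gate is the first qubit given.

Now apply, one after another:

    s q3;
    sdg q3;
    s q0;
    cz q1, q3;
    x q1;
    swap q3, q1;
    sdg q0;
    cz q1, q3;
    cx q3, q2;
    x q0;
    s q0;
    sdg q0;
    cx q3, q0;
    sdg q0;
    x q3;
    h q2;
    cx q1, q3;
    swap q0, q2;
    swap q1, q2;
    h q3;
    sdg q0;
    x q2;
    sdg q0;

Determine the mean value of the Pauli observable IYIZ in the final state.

In the final state, IYIZ has expectation 0. Key observation: gates 11-12 undo each other exactly, leaving only the rest of the circuit to track.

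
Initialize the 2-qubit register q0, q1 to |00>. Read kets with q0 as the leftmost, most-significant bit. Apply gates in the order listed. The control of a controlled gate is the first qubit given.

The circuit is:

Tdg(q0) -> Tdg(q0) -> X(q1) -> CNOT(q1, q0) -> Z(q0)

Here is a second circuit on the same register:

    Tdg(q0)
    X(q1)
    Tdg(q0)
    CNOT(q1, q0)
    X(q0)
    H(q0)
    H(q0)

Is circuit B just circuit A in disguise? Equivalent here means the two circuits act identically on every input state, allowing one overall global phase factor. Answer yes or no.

No, they are not equivalent — no single phase factor reconciles the two unitaries.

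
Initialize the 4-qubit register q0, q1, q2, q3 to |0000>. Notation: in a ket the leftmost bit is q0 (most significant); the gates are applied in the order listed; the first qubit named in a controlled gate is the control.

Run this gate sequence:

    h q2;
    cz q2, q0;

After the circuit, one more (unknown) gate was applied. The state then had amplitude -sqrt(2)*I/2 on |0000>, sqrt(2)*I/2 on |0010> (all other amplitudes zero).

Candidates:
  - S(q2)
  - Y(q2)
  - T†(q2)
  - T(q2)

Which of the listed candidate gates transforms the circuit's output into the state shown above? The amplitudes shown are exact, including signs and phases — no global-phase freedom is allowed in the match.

The unique candidate consistent with the amplitudes is Y(q2).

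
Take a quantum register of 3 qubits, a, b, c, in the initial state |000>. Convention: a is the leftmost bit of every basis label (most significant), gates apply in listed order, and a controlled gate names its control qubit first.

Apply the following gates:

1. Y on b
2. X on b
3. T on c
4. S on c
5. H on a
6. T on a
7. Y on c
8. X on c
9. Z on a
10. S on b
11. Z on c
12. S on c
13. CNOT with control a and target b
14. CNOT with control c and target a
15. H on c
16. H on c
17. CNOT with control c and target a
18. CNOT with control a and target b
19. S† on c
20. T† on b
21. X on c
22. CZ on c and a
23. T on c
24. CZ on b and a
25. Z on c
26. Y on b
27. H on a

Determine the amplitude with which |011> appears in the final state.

The amplitude on |011> is -1/2 + exp(3*I*pi/4)/2. Key observation: gates 12-19 undo each other exactly, leaving only the rest of the circuit to track.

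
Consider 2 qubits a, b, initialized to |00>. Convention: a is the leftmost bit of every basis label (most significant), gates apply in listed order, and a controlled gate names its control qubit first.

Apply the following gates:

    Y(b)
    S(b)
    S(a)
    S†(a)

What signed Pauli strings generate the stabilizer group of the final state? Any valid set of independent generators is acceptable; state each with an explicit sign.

One valid set of independent stabilizer generators is +ZI, -IZ (any independent generating set of the same group is equally correct). Key observation: steps 3-4 multiply out to the identity, so the circuit reduces to the remaining gates.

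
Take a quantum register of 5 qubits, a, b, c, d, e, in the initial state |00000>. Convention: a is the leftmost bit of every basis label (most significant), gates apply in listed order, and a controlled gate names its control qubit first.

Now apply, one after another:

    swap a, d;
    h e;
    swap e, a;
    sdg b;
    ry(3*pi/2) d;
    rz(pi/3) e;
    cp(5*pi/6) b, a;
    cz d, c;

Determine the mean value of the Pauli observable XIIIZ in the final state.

The expectation value of XIIIZ is 1.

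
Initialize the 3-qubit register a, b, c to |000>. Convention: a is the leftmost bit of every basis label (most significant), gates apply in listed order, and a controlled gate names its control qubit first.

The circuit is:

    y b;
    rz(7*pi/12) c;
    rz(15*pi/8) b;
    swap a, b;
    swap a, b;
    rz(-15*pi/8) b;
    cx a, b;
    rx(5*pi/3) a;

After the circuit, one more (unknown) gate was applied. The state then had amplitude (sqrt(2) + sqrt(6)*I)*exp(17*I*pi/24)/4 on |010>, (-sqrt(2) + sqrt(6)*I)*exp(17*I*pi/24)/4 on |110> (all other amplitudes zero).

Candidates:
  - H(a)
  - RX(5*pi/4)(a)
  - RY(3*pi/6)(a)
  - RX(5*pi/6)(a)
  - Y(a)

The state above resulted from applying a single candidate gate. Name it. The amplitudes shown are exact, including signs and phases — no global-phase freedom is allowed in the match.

The applied gate was RY(3*pi/6)(a).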